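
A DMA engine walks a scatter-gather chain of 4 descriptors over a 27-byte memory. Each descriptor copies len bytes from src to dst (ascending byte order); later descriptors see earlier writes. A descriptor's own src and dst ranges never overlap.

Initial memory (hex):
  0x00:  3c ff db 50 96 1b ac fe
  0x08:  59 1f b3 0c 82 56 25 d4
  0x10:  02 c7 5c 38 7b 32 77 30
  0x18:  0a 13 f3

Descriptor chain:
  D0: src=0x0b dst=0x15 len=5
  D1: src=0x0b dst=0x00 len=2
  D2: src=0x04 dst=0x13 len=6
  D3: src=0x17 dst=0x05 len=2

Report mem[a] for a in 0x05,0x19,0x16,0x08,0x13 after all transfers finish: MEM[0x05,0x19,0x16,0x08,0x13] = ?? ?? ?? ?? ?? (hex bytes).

D0: mem[0x15..0x19] <- [0c 82 56 25 d4]
D1: mem[0x00..0x01] <- [0c 82]
D2: mem[0x13..0x18] <- [96 1b ac fe 59 1f]
D3: mem[0x05..0x06] <- [59 1f]
query mem[0x05]=0x59, mem[0x19]=0xd4, mem[0x16]=0xfe, mem[0x08]=0x59, mem[0x13]=0x96

MEM[0x05,0x19,0x16,0x08,0x13] = 59 d4 fe 59 96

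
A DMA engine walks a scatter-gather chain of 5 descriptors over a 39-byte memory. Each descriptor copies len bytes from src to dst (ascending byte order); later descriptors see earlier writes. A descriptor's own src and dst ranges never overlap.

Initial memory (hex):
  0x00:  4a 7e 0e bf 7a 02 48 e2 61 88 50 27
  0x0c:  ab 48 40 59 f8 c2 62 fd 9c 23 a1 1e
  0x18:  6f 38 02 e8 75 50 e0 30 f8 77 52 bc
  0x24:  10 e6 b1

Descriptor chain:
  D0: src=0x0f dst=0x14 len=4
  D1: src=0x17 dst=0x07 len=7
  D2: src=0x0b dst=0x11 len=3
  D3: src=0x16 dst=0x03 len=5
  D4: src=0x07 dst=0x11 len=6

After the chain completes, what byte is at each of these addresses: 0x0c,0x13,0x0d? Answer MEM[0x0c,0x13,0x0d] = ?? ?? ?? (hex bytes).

MEM[0x0c,0x13,0x0d] = 75 38 50

#0 dst[0x14+4] := {0x59,0xf8,0xc2,0x62}
#1 dst[0x07+7] := {0x62,0x6f,0x38,0x02,0xe8,0x75,0x50}
#2 dst[0x11+3] := {0xe8,0x75,0x50}
#3 dst[0x03+5] := {0xc2,0x62,0x6f,0x38,0x02}
#4 dst[0x11+6] := {0x02,0x6f,0x38,0x02,0xe8,0x75}
query mem[0x0c]=0x75, mem[0x13]=0x38, mem[0x0d]=0x50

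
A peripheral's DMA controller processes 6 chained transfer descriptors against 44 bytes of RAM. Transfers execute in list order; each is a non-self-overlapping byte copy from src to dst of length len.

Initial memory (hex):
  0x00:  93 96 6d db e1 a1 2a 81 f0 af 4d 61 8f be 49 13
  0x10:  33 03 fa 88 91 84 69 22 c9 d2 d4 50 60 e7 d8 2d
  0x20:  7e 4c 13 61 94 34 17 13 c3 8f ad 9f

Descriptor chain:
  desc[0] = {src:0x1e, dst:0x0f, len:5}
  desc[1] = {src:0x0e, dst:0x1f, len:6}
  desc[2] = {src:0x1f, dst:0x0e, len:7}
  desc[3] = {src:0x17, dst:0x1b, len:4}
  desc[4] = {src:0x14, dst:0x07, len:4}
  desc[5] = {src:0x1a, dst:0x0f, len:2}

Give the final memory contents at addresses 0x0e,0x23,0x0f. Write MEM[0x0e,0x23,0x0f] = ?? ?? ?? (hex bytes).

MEM[0x0e,0x23,0x0f] = 49 4c d4

D0: mem[0x0f..0x13] <- [d8 2d 7e 4c 13]
D1: mem[0x1f..0x24] <- [49 d8 2d 7e 4c 13]
D2: mem[0x0e..0x14] <- [49 d8 2d 7e 4c 13 34]
D3: mem[0x1b..0x1e] <- [22 c9 d2 d4]
D4: mem[0x07..0x0a] <- [34 84 69 22]
D5: mem[0x0f..0x10] <- [d4 22]
query mem[0x0e]=0x49, mem[0x23]=0x4c, mem[0x0f]=0xd4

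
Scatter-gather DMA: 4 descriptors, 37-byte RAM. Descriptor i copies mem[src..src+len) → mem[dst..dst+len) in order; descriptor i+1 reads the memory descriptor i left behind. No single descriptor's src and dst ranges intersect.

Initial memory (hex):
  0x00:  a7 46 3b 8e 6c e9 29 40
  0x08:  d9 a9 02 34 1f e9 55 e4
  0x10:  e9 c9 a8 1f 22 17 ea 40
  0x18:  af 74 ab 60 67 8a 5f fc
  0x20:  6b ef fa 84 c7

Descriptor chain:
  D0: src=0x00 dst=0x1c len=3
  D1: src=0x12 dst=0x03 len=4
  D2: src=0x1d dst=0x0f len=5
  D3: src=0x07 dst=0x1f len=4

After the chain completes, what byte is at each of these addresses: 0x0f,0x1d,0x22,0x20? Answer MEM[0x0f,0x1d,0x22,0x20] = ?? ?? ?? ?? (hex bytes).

MEM[0x0f,0x1d,0x22,0x20] = 46 46 02 d9

#0 dst[0x1c+3] := {0xa7,0x46,0x3b}
#1 dst[0x03+4] := {0xa8,0x1f,0x22,0x17}
#2 dst[0x0f+5] := {0x46,0x3b,0xfc,0x6b,0xef}
#3 dst[0x1f+4] := {0x40,0xd9,0xa9,0x02}
query mem[0x0f]=0x46, mem[0x1d]=0x46, mem[0x22]=0x02, mem[0x20]=0xd9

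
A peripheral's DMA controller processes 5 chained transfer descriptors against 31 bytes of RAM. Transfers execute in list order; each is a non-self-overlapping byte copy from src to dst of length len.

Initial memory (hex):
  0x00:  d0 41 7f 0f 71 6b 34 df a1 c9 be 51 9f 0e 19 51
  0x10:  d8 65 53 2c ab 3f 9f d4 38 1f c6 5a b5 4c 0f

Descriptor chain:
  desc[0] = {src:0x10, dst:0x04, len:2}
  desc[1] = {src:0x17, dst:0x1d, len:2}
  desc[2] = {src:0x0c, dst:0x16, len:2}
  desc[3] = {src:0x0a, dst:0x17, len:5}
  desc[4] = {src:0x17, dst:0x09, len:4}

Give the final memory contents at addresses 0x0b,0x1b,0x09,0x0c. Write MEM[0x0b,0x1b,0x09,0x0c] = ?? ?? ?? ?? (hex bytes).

[0] 0x10->0x04 len=2 : d8 65
[1] 0x17->0x1d len=2 : d4 38
[2] 0x0c->0x16 len=2 : 9f 0e
[3] 0x0a->0x17 len=5 : be 51 9f 0e 19
[4] 0x17->0x09 len=4 : be 51 9f 0e
query mem[0x0b]=0x9f, mem[0x1b]=0x19, mem[0x09]=0xbe, mem[0x0c]=0x0e

MEM[0x0b,0x1b,0x09,0x0c] = 9f 19 be 0e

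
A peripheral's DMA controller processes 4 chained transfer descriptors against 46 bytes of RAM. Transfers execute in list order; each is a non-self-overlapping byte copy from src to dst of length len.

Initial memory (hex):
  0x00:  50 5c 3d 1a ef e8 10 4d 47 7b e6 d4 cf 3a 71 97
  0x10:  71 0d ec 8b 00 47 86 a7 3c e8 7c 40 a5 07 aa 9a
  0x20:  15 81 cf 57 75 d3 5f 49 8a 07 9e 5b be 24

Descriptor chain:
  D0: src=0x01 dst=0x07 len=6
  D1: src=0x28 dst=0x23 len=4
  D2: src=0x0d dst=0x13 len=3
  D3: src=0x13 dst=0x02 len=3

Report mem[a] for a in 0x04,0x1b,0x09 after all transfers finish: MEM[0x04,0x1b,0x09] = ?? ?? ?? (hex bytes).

MEM[0x04,0x1b,0x09] = 97 40 1a

D0: mem[0x07..0x0c] <- [5c 3d 1a ef e8 10]
D1: mem[0x23..0x26] <- [8a 07 9e 5b]
D2: mem[0x13..0x15] <- [3a 71 97]
D3: mem[0x02..0x04] <- [3a 71 97]
query mem[0x04]=0x97, mem[0x1b]=0x40, mem[0x09]=0x1a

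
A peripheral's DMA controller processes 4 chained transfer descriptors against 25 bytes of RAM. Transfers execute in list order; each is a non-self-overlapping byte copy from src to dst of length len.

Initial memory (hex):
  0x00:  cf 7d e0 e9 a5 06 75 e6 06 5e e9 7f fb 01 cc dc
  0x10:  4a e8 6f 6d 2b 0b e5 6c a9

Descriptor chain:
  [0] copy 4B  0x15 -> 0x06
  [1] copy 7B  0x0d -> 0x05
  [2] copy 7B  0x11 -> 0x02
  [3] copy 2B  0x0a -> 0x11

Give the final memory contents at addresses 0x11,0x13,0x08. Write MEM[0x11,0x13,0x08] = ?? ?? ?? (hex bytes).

  after D0: wrote 4B at 0x06 = 0be56ca9
  after D1: wrote 7B at 0x05 = 01ccdc4ae86f6d
  after D2: wrote 7B at 0x02 = e86f6d2b0be56c
  after D3: wrote 2B at 0x11 = 6f6d
query mem[0x11]=0x6f, mem[0x13]=0x6d, mem[0x08]=0x6c

MEM[0x11,0x13,0x08] = 6f 6d 6c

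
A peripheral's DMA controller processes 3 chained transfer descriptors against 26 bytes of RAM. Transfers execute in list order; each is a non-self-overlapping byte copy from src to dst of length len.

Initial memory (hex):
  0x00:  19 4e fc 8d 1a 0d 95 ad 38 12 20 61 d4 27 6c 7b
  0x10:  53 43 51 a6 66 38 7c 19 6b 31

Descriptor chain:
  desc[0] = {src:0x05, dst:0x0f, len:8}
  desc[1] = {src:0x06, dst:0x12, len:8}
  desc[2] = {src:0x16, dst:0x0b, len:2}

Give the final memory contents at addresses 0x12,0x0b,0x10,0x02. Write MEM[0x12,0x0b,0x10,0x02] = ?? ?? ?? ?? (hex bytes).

MEM[0x12,0x0b,0x10,0x02] = 95 20 95 fc

[0] 0x05->0x0f len=8 : 0d 95 ad 38 12 20 61 d4
[1] 0x06->0x12 len=8 : 95 ad 38 12 20 61 d4 27
[2] 0x16->0x0b len=2 : 20 61
query mem[0x12]=0x95, mem[0x0b]=0x20, mem[0x10]=0x95, mem[0x02]=0xfc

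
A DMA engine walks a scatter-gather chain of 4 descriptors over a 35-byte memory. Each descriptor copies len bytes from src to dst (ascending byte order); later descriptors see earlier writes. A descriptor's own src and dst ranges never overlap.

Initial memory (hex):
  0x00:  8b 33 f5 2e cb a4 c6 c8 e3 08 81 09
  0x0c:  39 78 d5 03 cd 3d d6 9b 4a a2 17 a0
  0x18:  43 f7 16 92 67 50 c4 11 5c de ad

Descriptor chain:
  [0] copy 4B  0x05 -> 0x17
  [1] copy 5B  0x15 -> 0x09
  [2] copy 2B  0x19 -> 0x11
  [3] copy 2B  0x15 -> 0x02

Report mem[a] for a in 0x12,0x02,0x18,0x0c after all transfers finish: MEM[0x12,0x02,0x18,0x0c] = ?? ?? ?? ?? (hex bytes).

MEM[0x12,0x02,0x18,0x0c] = e3 a2 c6 c6

  after D0: wrote 4B at 0x17 = a4c6c8e3
  after D1: wrote 5B at 0x09 = a217a4c6c8
  after D2: wrote 2B at 0x11 = c8e3
  after D3: wrote 2B at 0x02 = a217
query mem[0x12]=0xe3, mem[0x02]=0xa2, mem[0x18]=0xc6, mem[0x0c]=0xc6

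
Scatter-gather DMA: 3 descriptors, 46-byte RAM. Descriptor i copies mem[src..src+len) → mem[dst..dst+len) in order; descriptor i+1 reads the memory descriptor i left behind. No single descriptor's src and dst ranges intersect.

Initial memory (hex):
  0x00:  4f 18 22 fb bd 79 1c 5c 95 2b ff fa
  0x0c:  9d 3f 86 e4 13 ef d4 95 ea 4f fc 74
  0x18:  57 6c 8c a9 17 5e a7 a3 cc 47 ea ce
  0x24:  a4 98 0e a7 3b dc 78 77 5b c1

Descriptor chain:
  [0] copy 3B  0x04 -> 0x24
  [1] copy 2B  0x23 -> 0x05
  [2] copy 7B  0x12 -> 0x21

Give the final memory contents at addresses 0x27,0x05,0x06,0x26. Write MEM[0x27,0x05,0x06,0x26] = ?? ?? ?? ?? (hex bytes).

MEM[0x27,0x05,0x06,0x26] = 57 ce bd 74

  after D0: wrote 3B at 0x24 = bd791c
  after D1: wrote 2B at 0x05 = cebd
  after D2: wrote 7B at 0x21 = d495ea4ffc7457
query mem[0x27]=0x57, mem[0x05]=0xce, mem[0x06]=0xbd, mem[0x26]=0x74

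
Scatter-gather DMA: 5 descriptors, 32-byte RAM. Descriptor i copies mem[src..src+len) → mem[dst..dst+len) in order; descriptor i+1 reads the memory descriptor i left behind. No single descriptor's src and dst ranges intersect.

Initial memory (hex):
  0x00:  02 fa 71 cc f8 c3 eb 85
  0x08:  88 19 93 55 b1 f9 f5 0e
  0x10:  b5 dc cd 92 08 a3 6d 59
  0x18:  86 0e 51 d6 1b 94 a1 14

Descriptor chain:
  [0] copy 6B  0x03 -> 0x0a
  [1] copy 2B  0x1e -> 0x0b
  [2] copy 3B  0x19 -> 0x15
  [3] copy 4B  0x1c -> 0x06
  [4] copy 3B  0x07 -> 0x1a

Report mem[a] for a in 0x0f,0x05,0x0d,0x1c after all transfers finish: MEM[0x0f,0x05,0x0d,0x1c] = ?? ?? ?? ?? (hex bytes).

#0 dst[0x0a+6] := {0xcc,0xf8,0xc3,0xeb,0x85,0x88}
#1 dst[0x0b+2] := {0xa1,0x14}
#2 dst[0x15+3] := {0x0e,0x51,0xd6}
#3 dst[0x06+4] := {0x1b,0x94,0xa1,0x14}
#4 dst[0x1a+3] := {0x94,0xa1,0x14}
query mem[0x0f]=0x88, mem[0x05]=0xc3, mem[0x0d]=0xeb, mem[0x1c]=0x14

MEM[0x0f,0x05,0x0d,0x1c] = 88 c3 eb 14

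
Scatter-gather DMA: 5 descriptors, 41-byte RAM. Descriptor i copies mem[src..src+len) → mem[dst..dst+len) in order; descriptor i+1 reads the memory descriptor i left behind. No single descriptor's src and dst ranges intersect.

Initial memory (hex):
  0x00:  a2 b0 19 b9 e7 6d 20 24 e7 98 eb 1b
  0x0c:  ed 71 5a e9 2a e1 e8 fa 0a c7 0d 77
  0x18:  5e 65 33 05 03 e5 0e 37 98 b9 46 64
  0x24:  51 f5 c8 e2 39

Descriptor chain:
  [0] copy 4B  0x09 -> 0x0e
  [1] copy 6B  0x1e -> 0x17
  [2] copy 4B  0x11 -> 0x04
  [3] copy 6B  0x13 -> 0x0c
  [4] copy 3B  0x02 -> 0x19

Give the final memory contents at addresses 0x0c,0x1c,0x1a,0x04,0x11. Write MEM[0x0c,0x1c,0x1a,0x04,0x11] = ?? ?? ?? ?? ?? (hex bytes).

D0: mem[0x0e..0x11] <- [98 eb 1b ed]
D1: mem[0x17..0x1c] <- [0e 37 98 b9 46 64]
D2: mem[0x04..0x07] <- [ed e8 fa 0a]
D3: mem[0x0c..0x11] <- [fa 0a c7 0d 0e 37]
D4: mem[0x19..0x1b] <- [19 b9 ed]
query mem[0x0c]=0xfa, mem[0x1c]=0x64, mem[0x1a]=0xb9, mem[0x04]=0xed, mem[0x11]=0x37

MEM[0x0c,0x1c,0x1a,0x04,0x11] = fa 64 b9 ed 37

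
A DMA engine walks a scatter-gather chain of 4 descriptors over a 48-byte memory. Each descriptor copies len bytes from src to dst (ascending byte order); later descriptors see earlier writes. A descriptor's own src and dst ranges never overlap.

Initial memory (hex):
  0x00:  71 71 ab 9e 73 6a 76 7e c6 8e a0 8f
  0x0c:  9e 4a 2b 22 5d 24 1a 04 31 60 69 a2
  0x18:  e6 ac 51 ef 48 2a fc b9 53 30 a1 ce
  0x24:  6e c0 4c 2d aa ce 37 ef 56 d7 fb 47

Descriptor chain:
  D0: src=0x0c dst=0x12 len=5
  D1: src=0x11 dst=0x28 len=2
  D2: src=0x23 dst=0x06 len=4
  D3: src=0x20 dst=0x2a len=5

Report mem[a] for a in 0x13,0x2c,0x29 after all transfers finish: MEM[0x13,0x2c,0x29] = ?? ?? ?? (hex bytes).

[0] 0x0c->0x12 len=5 : 9e 4a 2b 22 5d
[1] 0x11->0x28 len=2 : 24 9e
[2] 0x23->0x06 len=4 : ce 6e c0 4c
[3] 0x20->0x2a len=5 : 53 30 a1 ce 6e
query mem[0x13]=0x4a, mem[0x2c]=0xa1, mem[0x29]=0x9e

MEM[0x13,0x2c,0x29] = 4a a1 9e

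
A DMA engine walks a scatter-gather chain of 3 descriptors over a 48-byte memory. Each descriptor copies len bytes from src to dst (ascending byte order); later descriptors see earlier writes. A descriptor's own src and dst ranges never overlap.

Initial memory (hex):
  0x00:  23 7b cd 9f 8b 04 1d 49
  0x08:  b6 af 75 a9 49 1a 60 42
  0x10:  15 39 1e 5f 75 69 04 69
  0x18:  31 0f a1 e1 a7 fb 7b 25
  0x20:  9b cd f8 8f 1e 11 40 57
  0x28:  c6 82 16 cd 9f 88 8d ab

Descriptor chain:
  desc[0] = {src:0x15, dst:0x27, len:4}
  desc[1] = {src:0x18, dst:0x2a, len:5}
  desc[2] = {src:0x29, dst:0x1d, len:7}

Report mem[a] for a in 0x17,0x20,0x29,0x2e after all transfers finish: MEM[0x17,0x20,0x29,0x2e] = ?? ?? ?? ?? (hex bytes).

#0 dst[0x27+4] := {0x69,0x04,0x69,0x31}
#1 dst[0x2a+5] := {0x31,0x0f,0xa1,0xe1,0xa7}
#2 dst[0x1d+7] := {0x69,0x31,0x0f,0xa1,0xe1,0xa7,0xab}
query mem[0x17]=0x69, mem[0x20]=0xa1, mem[0x29]=0x69, mem[0x2e]=0xa7

MEM[0x17,0x20,0x29,0x2e] = 69 a1 69 a7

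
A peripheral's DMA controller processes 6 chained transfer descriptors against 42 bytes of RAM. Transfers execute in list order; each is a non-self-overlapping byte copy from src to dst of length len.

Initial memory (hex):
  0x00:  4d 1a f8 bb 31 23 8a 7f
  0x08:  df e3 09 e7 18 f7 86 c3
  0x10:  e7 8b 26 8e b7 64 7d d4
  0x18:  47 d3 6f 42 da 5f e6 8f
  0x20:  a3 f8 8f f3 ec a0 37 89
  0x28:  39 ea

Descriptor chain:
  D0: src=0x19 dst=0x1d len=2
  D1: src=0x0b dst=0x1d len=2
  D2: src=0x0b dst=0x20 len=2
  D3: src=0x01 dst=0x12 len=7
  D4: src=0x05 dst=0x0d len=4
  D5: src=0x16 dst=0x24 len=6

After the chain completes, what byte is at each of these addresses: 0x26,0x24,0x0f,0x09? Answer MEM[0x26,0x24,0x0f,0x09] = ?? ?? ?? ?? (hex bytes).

#0 dst[0x1d+2] := {0xd3,0x6f}
#1 dst[0x1d+2] := {0xe7,0x18}
#2 dst[0x20+2] := {0xe7,0x18}
#3 dst[0x12+7] := {0x1a,0xf8,0xbb,0x31,0x23,0x8a,0x7f}
#4 dst[0x0d+4] := {0x23,0x8a,0x7f,0xdf}
#5 dst[0x24+6] := {0x23,0x8a,0x7f,0xd3,0x6f,0x42}
query mem[0x26]=0x7f, mem[0x24]=0x23, mem[0x0f]=0x7f, mem[0x09]=0xe3

MEM[0x26,0x24,0x0f,0x09] = 7f 23 7f e3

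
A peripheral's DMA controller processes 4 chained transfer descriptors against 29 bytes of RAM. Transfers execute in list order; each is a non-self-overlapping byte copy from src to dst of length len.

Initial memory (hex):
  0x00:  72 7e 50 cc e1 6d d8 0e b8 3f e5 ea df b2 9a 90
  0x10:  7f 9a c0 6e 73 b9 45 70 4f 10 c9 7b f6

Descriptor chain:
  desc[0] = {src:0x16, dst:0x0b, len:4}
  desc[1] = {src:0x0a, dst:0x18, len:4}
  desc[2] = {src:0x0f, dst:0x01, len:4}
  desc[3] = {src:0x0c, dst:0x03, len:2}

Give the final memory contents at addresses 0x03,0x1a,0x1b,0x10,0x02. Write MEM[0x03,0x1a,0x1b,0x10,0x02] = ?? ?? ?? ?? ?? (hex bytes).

[0] 0x16->0x0b len=4 : 45 70 4f 10
[1] 0x0a->0x18 len=4 : e5 45 70 4f
[2] 0x0f->0x01 len=4 : 90 7f 9a c0
[3] 0x0c->0x03 len=2 : 70 4f
query mem[0x03]=0x70, mem[0x1a]=0x70, mem[0x1b]=0x4f, mem[0x10]=0x7f, mem[0x02]=0x7f

MEM[0x03,0x1a,0x1b,0x10,0x02] = 70 70 4f 7f 7f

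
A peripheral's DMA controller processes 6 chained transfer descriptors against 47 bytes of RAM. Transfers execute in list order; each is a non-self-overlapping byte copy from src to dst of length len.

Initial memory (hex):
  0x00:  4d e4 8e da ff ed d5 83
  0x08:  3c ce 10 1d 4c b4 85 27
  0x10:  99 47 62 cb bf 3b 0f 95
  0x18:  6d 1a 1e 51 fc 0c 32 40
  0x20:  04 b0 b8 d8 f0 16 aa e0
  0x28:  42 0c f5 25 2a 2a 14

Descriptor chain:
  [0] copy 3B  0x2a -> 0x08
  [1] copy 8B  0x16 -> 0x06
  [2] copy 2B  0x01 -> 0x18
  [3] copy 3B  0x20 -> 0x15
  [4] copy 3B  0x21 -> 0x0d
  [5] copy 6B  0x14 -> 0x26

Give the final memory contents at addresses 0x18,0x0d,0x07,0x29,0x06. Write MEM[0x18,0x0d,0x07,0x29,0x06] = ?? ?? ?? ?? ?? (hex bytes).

[0] 0x2a->0x08 len=3 : f5 25 2a
[1] 0x16->0x06 len=8 : 0f 95 6d 1a 1e 51 fc 0c
[2] 0x01->0x18 len=2 : e4 8e
[3] 0x20->0x15 len=3 : 04 b0 b8
[4] 0x21->0x0d len=3 : b0 b8 d8
[5] 0x14->0x26 len=6 : bf 04 b0 b8 e4 8e
query mem[0x18]=0xe4, mem[0x0d]=0xb0, mem[0x07]=0x95, mem[0x29]=0xb8, mem[0x06]=0x0f

MEM[0x18,0x0d,0x07,0x29,0x06] = e4 b0 95 b8 0f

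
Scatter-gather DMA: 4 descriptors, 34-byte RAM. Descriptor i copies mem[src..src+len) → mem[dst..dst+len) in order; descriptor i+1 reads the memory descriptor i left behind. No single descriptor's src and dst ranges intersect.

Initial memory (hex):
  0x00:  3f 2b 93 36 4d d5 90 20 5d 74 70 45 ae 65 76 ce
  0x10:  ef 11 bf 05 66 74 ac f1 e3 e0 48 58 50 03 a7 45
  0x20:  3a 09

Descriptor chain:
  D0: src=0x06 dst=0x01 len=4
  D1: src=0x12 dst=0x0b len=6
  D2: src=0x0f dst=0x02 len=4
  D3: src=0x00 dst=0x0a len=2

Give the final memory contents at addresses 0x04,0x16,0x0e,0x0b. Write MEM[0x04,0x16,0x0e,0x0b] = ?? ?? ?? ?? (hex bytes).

D0: mem[0x01..0x04] <- [90 20 5d 74]
D1: mem[0x0b..0x10] <- [bf 05 66 74 ac f1]
D2: mem[0x02..0x05] <- [ac f1 11 bf]
D3: mem[0x0a..0x0b] <- [3f 90]
query mem[0x04]=0x11, mem[0x16]=0xac, mem[0x0e]=0x74, mem[0x0b]=0x90

MEM[0x04,0x16,0x0e,0x0b] = 11 ac 74 90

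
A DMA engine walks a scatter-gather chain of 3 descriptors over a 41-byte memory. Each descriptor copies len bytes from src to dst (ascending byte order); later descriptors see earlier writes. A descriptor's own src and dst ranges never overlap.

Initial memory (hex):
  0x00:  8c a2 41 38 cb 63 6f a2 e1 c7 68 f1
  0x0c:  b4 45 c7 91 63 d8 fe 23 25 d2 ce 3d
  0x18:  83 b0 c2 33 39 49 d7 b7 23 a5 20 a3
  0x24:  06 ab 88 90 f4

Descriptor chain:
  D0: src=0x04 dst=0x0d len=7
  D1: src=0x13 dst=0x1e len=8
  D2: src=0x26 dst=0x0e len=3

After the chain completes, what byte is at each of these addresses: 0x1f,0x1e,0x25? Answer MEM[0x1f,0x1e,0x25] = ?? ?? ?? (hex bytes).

MEM[0x1f,0x1e,0x25] = 25 68 c2

D0: mem[0x0d..0x13] <- [cb 63 6f a2 e1 c7 68]
D1: mem[0x1e..0x25] <- [68 25 d2 ce 3d 83 b0 c2]
D2: mem[0x0e..0x10] <- [88 90 f4]
query mem[0x1f]=0x25, mem[0x1e]=0x68, mem[0x25]=0xc2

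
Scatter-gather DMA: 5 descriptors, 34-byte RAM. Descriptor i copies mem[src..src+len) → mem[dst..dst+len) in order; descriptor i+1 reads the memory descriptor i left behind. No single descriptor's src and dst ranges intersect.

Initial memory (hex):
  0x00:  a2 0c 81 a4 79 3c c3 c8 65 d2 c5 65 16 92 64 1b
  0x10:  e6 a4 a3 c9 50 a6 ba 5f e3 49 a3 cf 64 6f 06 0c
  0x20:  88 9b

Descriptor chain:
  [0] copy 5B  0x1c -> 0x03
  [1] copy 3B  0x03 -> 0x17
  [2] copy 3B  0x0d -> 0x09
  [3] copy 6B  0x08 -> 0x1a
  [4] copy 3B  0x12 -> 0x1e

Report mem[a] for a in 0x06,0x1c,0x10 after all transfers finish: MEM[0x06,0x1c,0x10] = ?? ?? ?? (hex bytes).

[0] 0x1c->0x03 len=5 : 64 6f 06 0c 88
[1] 0x03->0x17 len=3 : 64 6f 06
[2] 0x0d->0x09 len=3 : 92 64 1b
[3] 0x08->0x1a len=6 : 65 92 64 1b 16 92
[4] 0x12->0x1e len=3 : a3 c9 50
query mem[0x06]=0x0c, mem[0x1c]=0x64, mem[0x10]=0xe6

MEM[0x06,0x1c,0x10] = 0c 64 e6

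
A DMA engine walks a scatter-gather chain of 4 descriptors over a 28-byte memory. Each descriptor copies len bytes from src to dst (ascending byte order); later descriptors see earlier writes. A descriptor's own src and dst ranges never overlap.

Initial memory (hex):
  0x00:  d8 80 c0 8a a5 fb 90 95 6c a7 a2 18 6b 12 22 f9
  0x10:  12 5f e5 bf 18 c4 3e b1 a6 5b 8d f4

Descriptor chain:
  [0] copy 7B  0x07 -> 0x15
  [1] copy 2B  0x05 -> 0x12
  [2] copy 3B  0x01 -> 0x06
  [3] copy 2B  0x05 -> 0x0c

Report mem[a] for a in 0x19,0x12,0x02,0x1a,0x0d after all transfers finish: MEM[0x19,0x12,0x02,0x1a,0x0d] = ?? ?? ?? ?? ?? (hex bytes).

MEM[0x19,0x12,0x02,0x1a,0x0d] = 18 fb c0 6b 80

D0: mem[0x15..0x1b] <- [95 6c a7 a2 18 6b 12]
D1: mem[0x12..0x13] <- [fb 90]
D2: mem[0x06..0x08] <- [80 c0 8a]
D3: mem[0x0c..0x0d] <- [fb 80]
query mem[0x19]=0x18, mem[0x12]=0xfb, mem[0x02]=0xc0, mem[0x1a]=0x6b, mem[0x0d]=0x80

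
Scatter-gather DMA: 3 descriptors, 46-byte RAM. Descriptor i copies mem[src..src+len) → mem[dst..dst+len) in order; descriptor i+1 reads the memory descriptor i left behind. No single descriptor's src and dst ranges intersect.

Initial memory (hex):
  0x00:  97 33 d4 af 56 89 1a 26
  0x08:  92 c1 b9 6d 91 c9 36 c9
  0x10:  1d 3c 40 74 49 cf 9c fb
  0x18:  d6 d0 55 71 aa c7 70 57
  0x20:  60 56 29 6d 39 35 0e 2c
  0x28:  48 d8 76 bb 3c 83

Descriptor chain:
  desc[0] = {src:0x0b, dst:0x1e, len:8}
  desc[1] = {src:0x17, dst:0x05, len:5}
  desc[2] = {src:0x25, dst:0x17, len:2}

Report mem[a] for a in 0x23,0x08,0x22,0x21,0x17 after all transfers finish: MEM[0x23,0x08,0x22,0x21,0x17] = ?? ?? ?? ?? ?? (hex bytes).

[0] 0x0b->0x1e len=8 : 6d 91 c9 36 c9 1d 3c 40
[1] 0x17->0x05 len=5 : fb d6 d0 55 71
[2] 0x25->0x17 len=2 : 40 0e
query mem[0x23]=0x1d, mem[0x08]=0x55, mem[0x22]=0xc9, mem[0x21]=0x36, mem[0x17]=0x40

MEM[0x23,0x08,0x22,0x21,0x17] = 1d 55 c9 36 40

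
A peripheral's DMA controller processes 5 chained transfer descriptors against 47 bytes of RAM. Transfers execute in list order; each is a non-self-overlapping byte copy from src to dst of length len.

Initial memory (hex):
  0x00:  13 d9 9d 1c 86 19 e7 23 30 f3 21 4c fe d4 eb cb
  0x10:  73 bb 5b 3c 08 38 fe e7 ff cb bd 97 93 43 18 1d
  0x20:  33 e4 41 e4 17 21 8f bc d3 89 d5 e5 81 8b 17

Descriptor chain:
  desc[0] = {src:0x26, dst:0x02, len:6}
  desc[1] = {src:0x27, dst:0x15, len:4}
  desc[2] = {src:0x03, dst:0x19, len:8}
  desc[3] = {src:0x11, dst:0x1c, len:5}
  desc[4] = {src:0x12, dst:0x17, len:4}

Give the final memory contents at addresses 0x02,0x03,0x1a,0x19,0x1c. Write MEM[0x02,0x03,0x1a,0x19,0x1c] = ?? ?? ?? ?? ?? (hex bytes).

  after D0: wrote 6B at 0x02 = 8fbcd389d5e5
  after D1: wrote 4B at 0x15 = bcd389d5
  after D2: wrote 8B at 0x19 = bcd389d5e530f321
  after D3: wrote 5B at 0x1c = bb5b3c08bc
  after D4: wrote 4B at 0x17 = 5b3c08bc
query mem[0x02]=0x8f, mem[0x03]=0xbc, mem[0x1a]=0xbc, mem[0x19]=0x08, mem[0x1c]=0xbb

MEM[0x02,0x03,0x1a,0x19,0x1c] = 8f bc bc 08 bb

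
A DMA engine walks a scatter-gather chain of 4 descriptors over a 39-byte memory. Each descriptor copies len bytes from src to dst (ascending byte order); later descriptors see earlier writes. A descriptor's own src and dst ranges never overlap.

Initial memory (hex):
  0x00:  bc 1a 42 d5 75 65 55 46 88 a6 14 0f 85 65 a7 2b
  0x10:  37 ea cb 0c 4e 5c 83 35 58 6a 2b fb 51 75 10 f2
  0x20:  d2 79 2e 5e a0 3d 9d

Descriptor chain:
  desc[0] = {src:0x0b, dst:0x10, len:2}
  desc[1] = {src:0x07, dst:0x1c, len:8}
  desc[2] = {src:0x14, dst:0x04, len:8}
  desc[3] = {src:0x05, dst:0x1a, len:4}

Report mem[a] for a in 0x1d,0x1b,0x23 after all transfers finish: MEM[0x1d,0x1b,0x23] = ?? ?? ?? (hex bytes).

MEM[0x1d,0x1b,0x23] = 58 83 a7

  after D0: wrote 2B at 0x10 = 0f85
  after D1: wrote 8B at 0x1c = 4688a6140f8565a7
  after D2: wrote 8B at 0x04 = 4e5c8335586a2bfb
  after D3: wrote 4B at 0x1a = 5c833558
query mem[0x1d]=0x58, mem[0x1b]=0x83, mem[0x23]=0xa7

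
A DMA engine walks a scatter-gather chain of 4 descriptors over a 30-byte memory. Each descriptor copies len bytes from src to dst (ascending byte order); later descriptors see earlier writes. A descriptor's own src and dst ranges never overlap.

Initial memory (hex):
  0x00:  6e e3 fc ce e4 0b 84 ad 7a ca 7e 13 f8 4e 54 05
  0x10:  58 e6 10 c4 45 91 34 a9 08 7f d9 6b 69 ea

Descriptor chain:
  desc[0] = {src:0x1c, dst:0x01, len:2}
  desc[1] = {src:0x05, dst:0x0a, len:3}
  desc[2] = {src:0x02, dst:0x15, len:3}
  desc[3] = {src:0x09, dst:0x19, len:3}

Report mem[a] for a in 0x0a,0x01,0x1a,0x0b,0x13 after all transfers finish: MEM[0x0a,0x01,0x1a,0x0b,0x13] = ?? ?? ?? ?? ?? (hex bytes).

D0: mem[0x01..0x02] <- [69 ea]
D1: mem[0x0a..0x0c] <- [0b 84 ad]
D2: mem[0x15..0x17] <- [ea ce e4]
D3: mem[0x19..0x1b] <- [ca 0b 84]
query mem[0x0a]=0x0b, mem[0x01]=0x69, mem[0x1a]=0x0b, mem[0x0b]=0x84, mem[0x13]=0xc4

MEM[0x0a,0x01,0x1a,0x0b,0x13] = 0b 69 0b 84 c4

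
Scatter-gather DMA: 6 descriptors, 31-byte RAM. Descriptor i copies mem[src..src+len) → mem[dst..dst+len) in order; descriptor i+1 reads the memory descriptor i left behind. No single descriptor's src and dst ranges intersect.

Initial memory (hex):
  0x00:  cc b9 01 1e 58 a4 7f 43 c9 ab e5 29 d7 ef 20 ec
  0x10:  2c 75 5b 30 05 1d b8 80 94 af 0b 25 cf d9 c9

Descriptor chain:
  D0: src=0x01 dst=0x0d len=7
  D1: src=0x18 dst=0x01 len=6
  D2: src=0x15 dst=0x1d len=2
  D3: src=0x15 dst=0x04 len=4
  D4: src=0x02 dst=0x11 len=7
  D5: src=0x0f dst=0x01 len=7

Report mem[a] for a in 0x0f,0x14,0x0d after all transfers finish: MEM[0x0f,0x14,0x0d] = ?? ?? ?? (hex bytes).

[0] 0x01->0x0d len=7 : b9 01 1e 58 a4 7f 43
[1] 0x18->0x01 len=6 : 94 af 0b 25 cf d9
[2] 0x15->0x1d len=2 : 1d b8
[3] 0x15->0x04 len=4 : 1d b8 80 94
[4] 0x02->0x11 len=7 : af 0b 1d b8 80 94 c9
[5] 0x0f->0x01 len=7 : 1e 58 af 0b 1d b8 80
query mem[0x0f]=0x1e, mem[0x14]=0xb8, mem[0x0d]=0xb9

MEM[0x0f,0x14,0x0d] = 1e b8 b9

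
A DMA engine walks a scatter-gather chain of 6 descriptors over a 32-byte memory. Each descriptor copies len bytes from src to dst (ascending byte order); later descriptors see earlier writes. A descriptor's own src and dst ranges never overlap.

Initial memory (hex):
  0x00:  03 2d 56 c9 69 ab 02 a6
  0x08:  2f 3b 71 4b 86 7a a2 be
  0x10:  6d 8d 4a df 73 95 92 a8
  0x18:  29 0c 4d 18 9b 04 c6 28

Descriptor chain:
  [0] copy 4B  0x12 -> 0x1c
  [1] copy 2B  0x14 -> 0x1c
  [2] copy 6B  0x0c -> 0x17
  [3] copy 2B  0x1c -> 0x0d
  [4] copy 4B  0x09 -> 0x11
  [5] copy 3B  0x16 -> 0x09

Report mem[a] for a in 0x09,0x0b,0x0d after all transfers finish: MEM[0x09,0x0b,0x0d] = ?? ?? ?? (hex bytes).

MEM[0x09,0x0b,0x0d] = 92 7a 8d

[0] 0x12->0x1c len=4 : 4a df 73 95
[1] 0x14->0x1c len=2 : 73 95
[2] 0x0c->0x17 len=6 : 86 7a a2 be 6d 8d
[3] 0x1c->0x0d len=2 : 8d 95
[4] 0x09->0x11 len=4 : 3b 71 4b 86
[5] 0x16->0x09 len=3 : 92 86 7a
query mem[0x09]=0x92, mem[0x0b]=0x7a, mem[0x0d]=0x8d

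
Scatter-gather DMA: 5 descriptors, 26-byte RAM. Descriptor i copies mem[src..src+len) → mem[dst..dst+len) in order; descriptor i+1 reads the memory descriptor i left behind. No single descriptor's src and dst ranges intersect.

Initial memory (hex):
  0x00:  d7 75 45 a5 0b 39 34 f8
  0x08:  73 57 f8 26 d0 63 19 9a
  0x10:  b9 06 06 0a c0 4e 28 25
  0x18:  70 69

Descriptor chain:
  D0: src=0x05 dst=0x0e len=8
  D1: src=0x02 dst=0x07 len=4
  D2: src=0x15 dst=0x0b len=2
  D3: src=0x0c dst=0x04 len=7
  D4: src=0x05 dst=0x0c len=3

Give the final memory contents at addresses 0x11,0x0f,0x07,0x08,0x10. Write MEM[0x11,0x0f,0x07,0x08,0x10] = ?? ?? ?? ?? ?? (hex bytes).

MEM[0x11,0x0f,0x07,0x08,0x10] = 73 34 34 f8 f8

D0: mem[0x0e..0x15] <- [39 34 f8 73 57 f8 26 d0]
D1: mem[0x07..0x0a] <- [45 a5 0b 39]
D2: mem[0x0b..0x0c] <- [d0 28]
D3: mem[0x04..0x0a] <- [28 63 39 34 f8 73 57]
D4: mem[0x0c..0x0e] <- [63 39 34]
query mem[0x11]=0x73, mem[0x0f]=0x34, mem[0x07]=0x34, mem[0x08]=0xf8, mem[0x10]=0xf8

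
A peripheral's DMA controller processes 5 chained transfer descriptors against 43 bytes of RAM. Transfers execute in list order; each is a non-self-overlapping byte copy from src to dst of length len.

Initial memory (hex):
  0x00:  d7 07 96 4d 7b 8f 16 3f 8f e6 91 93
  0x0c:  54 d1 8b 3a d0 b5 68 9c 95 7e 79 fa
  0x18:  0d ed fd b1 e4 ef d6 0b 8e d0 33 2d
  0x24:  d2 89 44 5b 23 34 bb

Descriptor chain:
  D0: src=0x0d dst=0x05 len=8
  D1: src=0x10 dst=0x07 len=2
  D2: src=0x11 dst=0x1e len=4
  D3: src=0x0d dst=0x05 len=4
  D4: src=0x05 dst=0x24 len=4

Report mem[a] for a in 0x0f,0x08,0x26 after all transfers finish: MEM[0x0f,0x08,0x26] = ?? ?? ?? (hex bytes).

  after D0: wrote 8B at 0x05 = d18b3ad0b5689c95
  after D1: wrote 2B at 0x07 = d0b5
  after D2: wrote 4B at 0x1e = b5689c95
  after D3: wrote 4B at 0x05 = d18b3ad0
  after D4: wrote 4B at 0x24 = d18b3ad0
query mem[0x0f]=0x3a, mem[0x08]=0xd0, mem[0x26]=0x3a

MEM[0x0f,0x08,0x26] = 3a d0 3a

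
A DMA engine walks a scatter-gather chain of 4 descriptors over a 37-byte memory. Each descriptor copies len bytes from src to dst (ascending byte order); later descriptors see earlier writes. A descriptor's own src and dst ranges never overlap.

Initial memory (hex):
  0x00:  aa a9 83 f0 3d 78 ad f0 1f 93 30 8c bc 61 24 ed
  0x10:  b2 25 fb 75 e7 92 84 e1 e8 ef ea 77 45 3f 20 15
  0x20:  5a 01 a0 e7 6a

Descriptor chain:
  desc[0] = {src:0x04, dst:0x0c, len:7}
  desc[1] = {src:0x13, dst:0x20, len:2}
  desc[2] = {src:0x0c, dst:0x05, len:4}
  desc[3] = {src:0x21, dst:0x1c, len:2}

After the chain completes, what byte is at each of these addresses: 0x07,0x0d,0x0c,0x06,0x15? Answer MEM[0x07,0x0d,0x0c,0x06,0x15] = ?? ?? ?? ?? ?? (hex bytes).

  after D0: wrote 7B at 0x0c = 3d78adf01f9330
  after D1: wrote 2B at 0x20 = 75e7
  after D2: wrote 4B at 0x05 = 3d78adf0
  after D3: wrote 2B at 0x1c = e7a0
query mem[0x07]=0xad, mem[0x0d]=0x78, mem[0x0c]=0x3d, mem[0x06]=0x78, mem[0x15]=0x92

MEM[0x07,0x0d,0x0c,0x06,0x15] = ad 78 3d 78 92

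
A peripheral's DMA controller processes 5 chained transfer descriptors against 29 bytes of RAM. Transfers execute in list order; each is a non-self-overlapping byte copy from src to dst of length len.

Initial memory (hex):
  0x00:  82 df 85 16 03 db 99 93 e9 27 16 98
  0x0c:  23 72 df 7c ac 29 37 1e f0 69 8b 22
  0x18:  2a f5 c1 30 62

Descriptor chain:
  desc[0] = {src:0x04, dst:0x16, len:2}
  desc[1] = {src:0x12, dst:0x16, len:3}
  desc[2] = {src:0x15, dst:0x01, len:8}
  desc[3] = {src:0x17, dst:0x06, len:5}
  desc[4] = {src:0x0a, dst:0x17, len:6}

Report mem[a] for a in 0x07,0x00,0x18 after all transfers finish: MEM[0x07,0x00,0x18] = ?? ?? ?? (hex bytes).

[0] 0x04->0x16 len=2 : 03 db
[1] 0x12->0x16 len=3 : 37 1e f0
[2] 0x15->0x01 len=8 : 69 37 1e f0 f5 c1 30 62
[3] 0x17->0x06 len=5 : 1e f0 f5 c1 30
[4] 0x0a->0x17 len=6 : 30 98 23 72 df 7c
query mem[0x07]=0xf0, mem[0x00]=0x82, mem[0x18]=0x98

MEM[0x07,0x00,0x18] = f0 82 98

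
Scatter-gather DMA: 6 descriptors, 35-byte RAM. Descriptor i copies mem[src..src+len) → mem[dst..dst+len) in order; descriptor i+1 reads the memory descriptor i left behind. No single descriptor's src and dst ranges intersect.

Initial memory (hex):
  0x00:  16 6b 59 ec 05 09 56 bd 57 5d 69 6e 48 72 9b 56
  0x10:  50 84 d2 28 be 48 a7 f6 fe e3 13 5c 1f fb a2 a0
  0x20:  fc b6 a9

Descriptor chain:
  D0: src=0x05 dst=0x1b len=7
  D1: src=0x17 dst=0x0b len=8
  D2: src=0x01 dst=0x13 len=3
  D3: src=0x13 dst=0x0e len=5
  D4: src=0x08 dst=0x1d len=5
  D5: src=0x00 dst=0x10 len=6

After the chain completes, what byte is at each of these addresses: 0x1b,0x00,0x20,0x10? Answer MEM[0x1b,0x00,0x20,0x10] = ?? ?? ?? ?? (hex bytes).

MEM[0x1b,0x00,0x20,0x10] = 09 16 f6 16

D0: mem[0x1b..0x21] <- [09 56 bd 57 5d 69 6e]
D1: mem[0x0b..0x12] <- [f6 fe e3 13 09 56 bd 57]
D2: mem[0x13..0x15] <- [6b 59 ec]
D3: mem[0x0e..0x12] <- [6b 59 ec a7 f6]
D4: mem[0x1d..0x21] <- [57 5d 69 f6 fe]
D5: mem[0x10..0x15] <- [16 6b 59 ec 05 09]
query mem[0x1b]=0x09, mem[0x00]=0x16, mem[0x20]=0xf6, mem[0x10]=0x16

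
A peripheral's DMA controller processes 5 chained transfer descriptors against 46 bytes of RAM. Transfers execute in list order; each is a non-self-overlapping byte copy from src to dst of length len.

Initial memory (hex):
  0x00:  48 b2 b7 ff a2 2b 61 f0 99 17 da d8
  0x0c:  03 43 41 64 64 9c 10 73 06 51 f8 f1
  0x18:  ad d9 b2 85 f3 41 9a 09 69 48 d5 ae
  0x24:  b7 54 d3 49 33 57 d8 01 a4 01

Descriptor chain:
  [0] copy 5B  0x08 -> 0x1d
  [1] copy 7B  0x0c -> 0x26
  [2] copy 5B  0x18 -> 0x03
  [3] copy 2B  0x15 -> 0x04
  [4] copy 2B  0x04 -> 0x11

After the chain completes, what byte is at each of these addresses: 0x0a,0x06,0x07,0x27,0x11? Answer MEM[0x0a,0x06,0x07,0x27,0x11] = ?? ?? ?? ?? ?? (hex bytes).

D0: mem[0x1d..0x21] <- [99 17 da d8 03]
D1: mem[0x26..0x2c] <- [03 43 41 64 64 9c 10]
D2: mem[0x03..0x07] <- [ad d9 b2 85 f3]
D3: mem[0x04..0x05] <- [51 f8]
D4: mem[0x11..0x12] <- [51 f8]
query mem[0x0a]=0xda, mem[0x06]=0x85, mem[0x07]=0xf3, mem[0x27]=0x43, mem[0x11]=0x51

MEM[0x0a,0x06,0x07,0x27,0x11] = da 85 f3 43 51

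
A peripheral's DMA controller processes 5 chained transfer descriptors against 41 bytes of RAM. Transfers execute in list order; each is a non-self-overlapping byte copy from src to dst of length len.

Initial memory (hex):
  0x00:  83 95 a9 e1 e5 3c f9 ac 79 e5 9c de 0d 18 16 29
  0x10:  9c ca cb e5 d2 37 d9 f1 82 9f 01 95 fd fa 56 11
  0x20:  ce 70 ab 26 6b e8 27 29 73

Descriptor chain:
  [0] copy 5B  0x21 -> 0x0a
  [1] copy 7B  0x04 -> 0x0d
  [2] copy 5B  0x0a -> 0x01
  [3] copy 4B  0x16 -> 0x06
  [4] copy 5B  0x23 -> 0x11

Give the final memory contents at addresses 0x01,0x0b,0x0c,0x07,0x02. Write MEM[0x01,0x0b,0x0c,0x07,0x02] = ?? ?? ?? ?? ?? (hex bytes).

  after D0: wrote 5B at 0x0a = 70ab266be8
  after D1: wrote 7B at 0x0d = e53cf9ac79e570
  after D2: wrote 5B at 0x01 = 70ab26e53c
  after D3: wrote 4B at 0x06 = d9f1829f
  after D4: wrote 5B at 0x11 = 266be82729
query mem[0x01]=0x70, mem[0x0b]=0xab, mem[0x0c]=0x26, mem[0x07]=0xf1, mem[0x02]=0xab

MEM[0x01,0x0b,0x0c,0x07,0x02] = 70 ab 26 f1 ab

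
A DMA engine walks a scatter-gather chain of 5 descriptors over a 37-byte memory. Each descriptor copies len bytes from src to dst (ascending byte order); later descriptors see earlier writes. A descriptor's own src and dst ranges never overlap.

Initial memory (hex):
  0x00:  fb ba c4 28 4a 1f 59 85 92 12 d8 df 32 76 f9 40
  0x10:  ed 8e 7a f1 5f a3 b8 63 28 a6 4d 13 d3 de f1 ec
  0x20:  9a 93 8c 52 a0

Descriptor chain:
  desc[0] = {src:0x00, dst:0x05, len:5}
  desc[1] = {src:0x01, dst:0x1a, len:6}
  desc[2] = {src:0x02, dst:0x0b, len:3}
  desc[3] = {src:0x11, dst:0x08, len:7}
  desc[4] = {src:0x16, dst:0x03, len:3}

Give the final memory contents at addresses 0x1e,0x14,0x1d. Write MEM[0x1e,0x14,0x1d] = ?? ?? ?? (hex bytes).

D0: mem[0x05..0x09] <- [fb ba c4 28 4a]
D1: mem[0x1a..0x1f] <- [ba c4 28 4a fb ba]
D2: mem[0x0b..0x0d] <- [c4 28 4a]
D3: mem[0x08..0x0e] <- [8e 7a f1 5f a3 b8 63]
D4: mem[0x03..0x05] <- [b8 63 28]
query mem[0x1e]=0xfb, mem[0x14]=0x5f, mem[0x1d]=0x4a

MEM[0x1e,0x14,0x1d] = fb 5f 4a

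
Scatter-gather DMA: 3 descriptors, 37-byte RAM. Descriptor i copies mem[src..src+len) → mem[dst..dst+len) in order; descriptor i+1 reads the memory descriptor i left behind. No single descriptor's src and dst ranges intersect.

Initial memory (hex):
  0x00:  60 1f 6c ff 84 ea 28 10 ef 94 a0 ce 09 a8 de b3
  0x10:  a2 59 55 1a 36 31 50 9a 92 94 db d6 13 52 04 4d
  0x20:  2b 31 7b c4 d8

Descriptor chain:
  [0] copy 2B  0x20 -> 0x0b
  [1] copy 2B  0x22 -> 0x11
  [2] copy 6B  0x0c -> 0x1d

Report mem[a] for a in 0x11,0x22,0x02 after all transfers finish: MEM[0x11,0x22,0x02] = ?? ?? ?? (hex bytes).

#0 dst[0x0b+2] := {0x2b,0x31}
#1 dst[0x11+2] := {0x7b,0xc4}
#2 dst[0x1d+6] := {0x31,0xa8,0xde,0xb3,0xa2,0x7b}
query mem[0x11]=0x7b, mem[0x22]=0x7b, mem[0x02]=0x6c

MEM[0x11,0x22,0x02] = 7b 7b 6c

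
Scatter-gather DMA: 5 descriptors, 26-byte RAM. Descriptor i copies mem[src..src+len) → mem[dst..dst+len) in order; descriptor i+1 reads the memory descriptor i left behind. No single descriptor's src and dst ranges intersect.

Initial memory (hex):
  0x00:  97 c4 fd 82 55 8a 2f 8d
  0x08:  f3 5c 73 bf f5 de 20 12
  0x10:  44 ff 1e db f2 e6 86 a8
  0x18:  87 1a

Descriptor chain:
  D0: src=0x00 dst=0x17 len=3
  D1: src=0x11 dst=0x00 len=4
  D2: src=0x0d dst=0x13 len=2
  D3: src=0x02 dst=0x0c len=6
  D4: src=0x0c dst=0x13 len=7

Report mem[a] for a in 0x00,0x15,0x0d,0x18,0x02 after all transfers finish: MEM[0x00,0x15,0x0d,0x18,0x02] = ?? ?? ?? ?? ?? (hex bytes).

[0] 0x00->0x17 len=3 : 97 c4 fd
[1] 0x11->0x00 len=4 : ff 1e db f2
[2] 0x0d->0x13 len=2 : de 20
[3] 0x02->0x0c len=6 : db f2 55 8a 2f 8d
[4] 0x0c->0x13 len=7 : db f2 55 8a 2f 8d 1e
query mem[0x00]=0xff, mem[0x15]=0x55, mem[0x0d]=0xf2, mem[0x18]=0x8d, mem[0x02]=0xdb

MEM[0x00,0x15,0x0d,0x18,0x02] = ff 55 f2 8d db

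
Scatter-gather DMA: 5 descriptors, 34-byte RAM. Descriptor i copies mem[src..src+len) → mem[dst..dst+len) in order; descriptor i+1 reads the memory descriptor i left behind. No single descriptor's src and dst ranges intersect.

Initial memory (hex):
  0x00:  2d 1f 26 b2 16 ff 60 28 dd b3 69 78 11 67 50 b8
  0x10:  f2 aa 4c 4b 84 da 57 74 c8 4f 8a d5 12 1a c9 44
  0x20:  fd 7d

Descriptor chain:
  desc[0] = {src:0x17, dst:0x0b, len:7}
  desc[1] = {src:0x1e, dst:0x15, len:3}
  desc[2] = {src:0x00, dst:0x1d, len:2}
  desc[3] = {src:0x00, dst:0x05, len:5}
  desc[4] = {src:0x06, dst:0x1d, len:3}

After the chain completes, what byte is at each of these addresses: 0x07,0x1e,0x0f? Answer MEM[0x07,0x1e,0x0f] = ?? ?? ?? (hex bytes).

MEM[0x07,0x1e,0x0f] = 26 26 d5

D0: mem[0x0b..0x11] <- [74 c8 4f 8a d5 12 1a]
D1: mem[0x15..0x17] <- [c9 44 fd]
D2: mem[0x1d..0x1e] <- [2d 1f]
D3: mem[0x05..0x09] <- [2d 1f 26 b2 16]
D4: mem[0x1d..0x1f] <- [1f 26 b2]
query mem[0x07]=0x26, mem[0x1e]=0x26, mem[0x0f]=0xd5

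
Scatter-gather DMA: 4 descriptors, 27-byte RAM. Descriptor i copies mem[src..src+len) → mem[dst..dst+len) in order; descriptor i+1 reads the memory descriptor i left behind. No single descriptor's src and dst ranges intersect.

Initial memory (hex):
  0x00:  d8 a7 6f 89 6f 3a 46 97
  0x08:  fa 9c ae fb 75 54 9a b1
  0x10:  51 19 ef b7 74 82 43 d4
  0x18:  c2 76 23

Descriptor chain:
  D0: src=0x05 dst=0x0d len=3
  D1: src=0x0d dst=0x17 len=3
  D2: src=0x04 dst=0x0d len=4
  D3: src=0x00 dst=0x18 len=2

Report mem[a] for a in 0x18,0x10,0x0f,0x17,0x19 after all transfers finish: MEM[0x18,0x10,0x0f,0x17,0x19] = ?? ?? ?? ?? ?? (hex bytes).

D0: mem[0x0d..0x0f] <- [3a 46 97]
D1: mem[0x17..0x19] <- [3a 46 97]
D2: mem[0x0d..0x10] <- [6f 3a 46 97]
D3: mem[0x18..0x19] <- [d8 a7]
query mem[0x18]=0xd8, mem[0x10]=0x97, mem[0x0f]=0x46, mem[0x17]=0x3a, mem[0x19]=0xa7

MEM[0x18,0x10,0x0f,0x17,0x19] = d8 97 46 3a a7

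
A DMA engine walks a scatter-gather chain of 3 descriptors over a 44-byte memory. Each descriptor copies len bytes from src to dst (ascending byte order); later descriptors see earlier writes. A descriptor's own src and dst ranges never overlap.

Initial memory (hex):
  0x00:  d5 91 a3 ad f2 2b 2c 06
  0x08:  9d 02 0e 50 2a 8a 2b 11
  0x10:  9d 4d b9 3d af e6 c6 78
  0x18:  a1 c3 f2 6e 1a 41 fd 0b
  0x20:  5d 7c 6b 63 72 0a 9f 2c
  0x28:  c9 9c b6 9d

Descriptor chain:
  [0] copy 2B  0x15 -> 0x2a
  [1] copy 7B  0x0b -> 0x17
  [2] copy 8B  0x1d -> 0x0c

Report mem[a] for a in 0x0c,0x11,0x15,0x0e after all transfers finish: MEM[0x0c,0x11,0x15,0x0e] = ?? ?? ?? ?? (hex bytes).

  after D0: wrote 2B at 0x2a = e6c6
  after D1: wrote 7B at 0x17 = 502a8a2b119d4d
  after D2: wrote 8B at 0x0c = 4dfd0b5d7c6b6372
query mem[0x0c]=0x4d, mem[0x11]=0x6b, mem[0x15]=0xe6, mem[0x0e]=0x0b

MEM[0x0c,0x11,0x15,0x0e] = 4d 6b e6 0b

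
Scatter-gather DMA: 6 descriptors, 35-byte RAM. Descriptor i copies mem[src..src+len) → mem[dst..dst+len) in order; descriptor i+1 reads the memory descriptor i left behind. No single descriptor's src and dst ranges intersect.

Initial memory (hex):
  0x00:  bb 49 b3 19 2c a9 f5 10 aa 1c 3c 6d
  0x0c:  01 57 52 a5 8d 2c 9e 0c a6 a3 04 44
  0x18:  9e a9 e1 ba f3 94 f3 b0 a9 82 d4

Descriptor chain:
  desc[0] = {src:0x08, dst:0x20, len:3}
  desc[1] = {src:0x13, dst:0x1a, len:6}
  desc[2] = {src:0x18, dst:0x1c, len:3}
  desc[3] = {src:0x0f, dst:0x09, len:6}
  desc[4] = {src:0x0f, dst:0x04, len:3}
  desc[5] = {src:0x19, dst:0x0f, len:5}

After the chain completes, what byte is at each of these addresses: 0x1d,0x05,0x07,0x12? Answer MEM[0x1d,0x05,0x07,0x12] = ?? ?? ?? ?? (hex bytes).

#0 dst[0x20+3] := {0xaa,0x1c,0x3c}
#1 dst[0x1a+6] := {0x0c,0xa6,0xa3,0x04,0x44,0x9e}
#2 dst[0x1c+3] := {0x9e,0xa9,0x0c}
#3 dst[0x09+6] := {0xa5,0x8d,0x2c,0x9e,0x0c,0xa6}
#4 dst[0x04+3] := {0xa5,0x8d,0x2c}
#5 dst[0x0f+5] := {0xa9,0x0c,0xa6,0x9e,0xa9}
query mem[0x1d]=0xa9, mem[0x05]=0x8d, mem[0x07]=0x10, mem[0x12]=0x9e

MEM[0x1d,0x05,0x07,0x12] = a9 8d 10 9e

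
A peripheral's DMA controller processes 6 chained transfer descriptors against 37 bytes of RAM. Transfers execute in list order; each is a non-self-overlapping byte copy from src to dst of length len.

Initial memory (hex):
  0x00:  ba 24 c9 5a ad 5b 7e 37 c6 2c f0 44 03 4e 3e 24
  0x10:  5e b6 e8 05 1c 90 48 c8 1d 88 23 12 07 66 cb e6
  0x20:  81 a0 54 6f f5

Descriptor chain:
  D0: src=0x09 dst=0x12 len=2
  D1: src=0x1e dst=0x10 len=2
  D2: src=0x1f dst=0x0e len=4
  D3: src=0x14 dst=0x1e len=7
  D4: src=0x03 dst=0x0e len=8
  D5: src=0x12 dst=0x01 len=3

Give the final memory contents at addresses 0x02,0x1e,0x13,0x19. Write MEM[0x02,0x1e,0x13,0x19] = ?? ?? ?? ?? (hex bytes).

  after D0: wrote 2B at 0x12 = 2cf0
  after D1: wrote 2B at 0x10 = cbe6
  after D2: wrote 4B at 0x0e = e681a054
  after D3: wrote 7B at 0x1e = 1c9048c81d8823
  after D4: wrote 8B at 0x0e = 5aad5b7e37c62cf0
  after D5: wrote 3B at 0x01 = 37c62c
query mem[0x02]=0xc6, mem[0x1e]=0x1c, mem[0x13]=0xc6, mem[0x19]=0x88

MEM[0x02,0x1e,0x13,0x19] = c6 1c c6 88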